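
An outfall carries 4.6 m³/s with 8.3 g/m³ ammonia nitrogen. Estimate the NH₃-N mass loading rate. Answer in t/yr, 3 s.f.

Mass flux = Q·C = 4.6 m³/s × 8.3 g/m³ = 38.18 g/s.
= 38.18 g/s × 31.56 = 1205 t/yr.

1200 t/yr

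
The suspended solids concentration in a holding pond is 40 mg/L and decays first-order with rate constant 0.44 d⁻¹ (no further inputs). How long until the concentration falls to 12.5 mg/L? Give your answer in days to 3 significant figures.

2.64 d

t = ln(C₀/C)/k = ln(40/12.5)/0.44 = 1.163/0.44 = 2.644 d.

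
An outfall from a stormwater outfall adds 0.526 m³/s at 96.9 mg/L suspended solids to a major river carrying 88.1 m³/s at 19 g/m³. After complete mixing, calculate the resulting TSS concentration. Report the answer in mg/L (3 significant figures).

By mass balance at complete mixing, C = (0.526·96.9 + 88.1·19) / (0.526 + 88.1) = 1725/88.63 = 19.46 mg/L.

19.5 mg/L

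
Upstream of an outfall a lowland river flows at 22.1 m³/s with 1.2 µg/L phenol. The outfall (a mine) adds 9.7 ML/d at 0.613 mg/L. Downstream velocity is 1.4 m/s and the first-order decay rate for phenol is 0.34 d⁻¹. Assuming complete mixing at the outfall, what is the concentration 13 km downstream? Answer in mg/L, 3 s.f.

0.00414 mg/L

9.7 ML/d = 0.1123 m³/s.
1.2 µg/L = 0.0012 mg/L.
After complete mixing, C₀ = (0.1123·0.613 + 22.1·0.0012) / 22.21 = 0.004292 mg/L.
Travel time t = 1.3e+04 m / 1.4 m/s = 9286 s = 0.1075 d.
C = 0.004292·exp(−0.34·0.1075) = 0.004292·0.9641 = 0.004138 mg/L.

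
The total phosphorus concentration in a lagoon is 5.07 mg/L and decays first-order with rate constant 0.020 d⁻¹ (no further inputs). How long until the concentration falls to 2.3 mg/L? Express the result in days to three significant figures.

t = ln(C₀/C)/k = ln(5.07/2.3)/0.020 = 0.7904/0.020 = 39.52 d.

39.5 d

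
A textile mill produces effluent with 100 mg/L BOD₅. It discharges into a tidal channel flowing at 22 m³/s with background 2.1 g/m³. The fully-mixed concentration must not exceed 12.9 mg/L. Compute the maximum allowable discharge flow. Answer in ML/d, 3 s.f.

Mass balance at complete mixing: C_std·(Q_w + Q_r) = Q_w·C_e + Q_r·C_b.
Rearranging, Q_w = Q_r·(C_std − C_b)/(C_e − C_std) = 22·(12.9 − 2.1) / (100 − 12.9) = 2.728 m³/s.
= 235.7 ML/d.

236 ML/d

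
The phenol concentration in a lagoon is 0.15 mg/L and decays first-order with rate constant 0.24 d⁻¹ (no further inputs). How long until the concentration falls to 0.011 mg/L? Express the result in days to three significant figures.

t = ln(C₀/C)/k = ln(0.15/0.011)/0.24 = 2.613/0.24 = 10.89 d.

10.9 d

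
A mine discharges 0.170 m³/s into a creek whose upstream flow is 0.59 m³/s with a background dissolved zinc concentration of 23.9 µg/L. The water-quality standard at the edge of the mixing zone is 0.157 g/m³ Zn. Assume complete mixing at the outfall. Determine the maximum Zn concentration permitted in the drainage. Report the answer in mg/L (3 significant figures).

23.9 µg/L = 0.0239 mg/L.
Mass balance: 0.157·0.76 = 0.17·Cₑ + 0.59·0.0239.
Cₑ = (0.1193 − 0.0141) / 0.17 = 0.6189 mg/L.

0.619 mg/L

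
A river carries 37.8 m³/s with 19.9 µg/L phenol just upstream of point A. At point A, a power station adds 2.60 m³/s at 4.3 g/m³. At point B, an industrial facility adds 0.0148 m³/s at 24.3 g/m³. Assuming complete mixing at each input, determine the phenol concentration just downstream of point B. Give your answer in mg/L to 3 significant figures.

0.304 mg/L

19.9 µg/L = 0.0199 mg/L.
After input A: C = (37.8·0.0199 + 2.6·4.3) / 40.4 = 0.2954 mg/L.
After input B: C = (40.4·0.2954 + 0.0148·24.3) / 40.41 = 0.3041 mg/L.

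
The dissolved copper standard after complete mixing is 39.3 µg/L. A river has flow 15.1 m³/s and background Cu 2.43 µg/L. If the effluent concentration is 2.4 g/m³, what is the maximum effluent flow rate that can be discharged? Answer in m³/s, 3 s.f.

2.43 µg/L = 0.00243 mg/L.
39.3 µg/L = 0.0393 mg/L.
Mass balance at complete mixing: C_std·(Q_w + Q_r) = Q_w·C_e + Q_r·C_b.
Rearranging, Q_w = Q_r·(C_std − C_b)/(C_e − C_std) = 15.1·(0.0393 − 0.00243) / (2.4 − 0.0393) = 0.2358 m³/s.

0.236 m³/s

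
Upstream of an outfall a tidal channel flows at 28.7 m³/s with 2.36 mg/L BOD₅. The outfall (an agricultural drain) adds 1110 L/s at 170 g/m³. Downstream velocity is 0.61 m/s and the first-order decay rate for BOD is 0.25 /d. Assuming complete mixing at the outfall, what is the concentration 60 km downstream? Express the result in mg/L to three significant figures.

1110 L/s = 1.11 m³/s.
After complete mixing, C₀ = (1.11·170 + 28.7·2.36) / 29.81 = 8.602 mg/L.
Travel time t = 6e+04 m / 0.61 m/s = 9.836e+04 s = 1.138 d.
C = 8.602·exp(−0.25·1.138) = 8.602·0.7523 = 6.472 mg/L.

6.47 mg/L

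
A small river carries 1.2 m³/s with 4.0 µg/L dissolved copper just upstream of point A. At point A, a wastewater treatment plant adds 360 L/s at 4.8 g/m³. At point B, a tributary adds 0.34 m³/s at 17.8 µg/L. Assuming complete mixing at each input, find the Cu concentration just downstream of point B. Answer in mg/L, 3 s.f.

0.915 mg/L

4.0 µg/L = 0.004 mg/L.
360 L/s = 0.36 m³/s.
After input A: C = (1.2·0.004 + 0.36·4.8) / 1.56 = 1.111 mg/L.
17.8 µg/L = 0.0178 mg/L.
After input B: C = (1.56·1.111 + 0.34·0.0178) / 1.9 = 0.9152 mg/L.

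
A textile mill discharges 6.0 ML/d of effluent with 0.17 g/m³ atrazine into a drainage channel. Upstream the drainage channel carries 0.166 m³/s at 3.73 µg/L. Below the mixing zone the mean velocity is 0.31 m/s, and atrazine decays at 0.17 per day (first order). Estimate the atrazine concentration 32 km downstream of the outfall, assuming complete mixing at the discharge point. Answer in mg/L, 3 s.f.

0.0431 mg/L

6.0 ML/d = 0.06944 m³/s.
3.73 µg/L = 0.00373 mg/L.
After complete mixing, C₀ = (0.06944·0.17 + 0.166·0.00373) / 0.2354 = 0.05277 mg/L.
Travel time t = 3.2e+04 m / 0.31 m/s = 1.032e+05 s = 1.195 d.
C = 0.05277·exp(−0.17·1.195) = 0.05277·0.8162 = 0.04307 mg/L.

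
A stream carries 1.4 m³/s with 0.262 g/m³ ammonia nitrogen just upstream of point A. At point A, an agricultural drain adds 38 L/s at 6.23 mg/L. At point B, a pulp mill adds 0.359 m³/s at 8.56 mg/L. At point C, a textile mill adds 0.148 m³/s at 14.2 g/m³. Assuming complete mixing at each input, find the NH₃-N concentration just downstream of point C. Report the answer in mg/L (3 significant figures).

2.97 mg/L

38 L/s = 0.038 m³/s.
After input A: C = (1.4·0.262 + 0.038·6.23) / 1.438 = 0.4197 mg/L.
After input B: C = (1.438·0.4197 + 0.359·8.56) / 1.797 = 2.046 mg/L.
After input C: C = (1.797·2.046 + 0.148·14.2) / 1.945 = 2.971 mg/L.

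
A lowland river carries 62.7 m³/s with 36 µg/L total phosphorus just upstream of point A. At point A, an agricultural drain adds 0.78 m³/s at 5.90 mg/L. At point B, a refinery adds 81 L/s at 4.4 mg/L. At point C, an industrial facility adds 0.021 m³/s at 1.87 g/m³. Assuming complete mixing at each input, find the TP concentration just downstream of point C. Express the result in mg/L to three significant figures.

36 µg/L = 0.036 mg/L.
After input A: C = (62.7·0.036 + 0.78·5.9) / 63.48 = 0.1081 mg/L.
81 L/s = 0.081 m³/s.
After input B: C = (63.48·0.1081 + 0.081·4.4) / 63.56 = 0.1135 mg/L.
After input C: C = (63.56·0.1135 + 0.021·1.87) / 63.58 = 0.1141 mg/L.

0.114 mg/L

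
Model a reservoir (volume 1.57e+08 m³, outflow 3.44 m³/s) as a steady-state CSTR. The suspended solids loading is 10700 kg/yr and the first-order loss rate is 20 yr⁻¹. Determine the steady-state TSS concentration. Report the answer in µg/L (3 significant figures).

3.29 µg/L

Outflow Q = 3.44 m³/s × 3.156e+07 s/yr = 1.086e+08 m³/yr.
Steady-state CSTR mass balance: W = Q·C + k·V·C, so C = W/(Q + kV).
Q + kV = 1.086e+08 + 20·1.57e+08 = 3.249e+09 m³/yr.
C = 10700/3.249e+09 = 3.294e-06 kg/m³ = 0.003294 mg/L = 3.294 µg/L.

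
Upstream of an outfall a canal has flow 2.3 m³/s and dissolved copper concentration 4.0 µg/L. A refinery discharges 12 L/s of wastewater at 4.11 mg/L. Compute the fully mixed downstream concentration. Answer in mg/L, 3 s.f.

12 L/s = 0.012 m³/s.
4.0 µg/L = 0.004 mg/L.
Conservation of mass across the mixing zone: C = (0.012·4.11 + 2.3·0.004) / (0.012 + 2.3) = 0.05852/2.312 = 0.02531 mg/L.

0.0253 mg/L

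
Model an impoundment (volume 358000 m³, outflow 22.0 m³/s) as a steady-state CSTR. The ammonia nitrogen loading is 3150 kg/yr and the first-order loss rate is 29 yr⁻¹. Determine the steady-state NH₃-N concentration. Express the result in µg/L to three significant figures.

Outflow Q = 22.0 m³/s × 3.156e+07 s/yr = 6.943e+08 m³/yr.
Steady-state CSTR mass balance: W = Q·C + k·V·C, so C = W/(Q + kV).
Q + kV = 6.943e+08 + 29·358000 = 7.046e+08 m³/yr.
C = 3150/7.046e+08 = 4.47e-06 kg/m³ = 0.00447 mg/L = 4.47 µg/L.

4.47 µg/L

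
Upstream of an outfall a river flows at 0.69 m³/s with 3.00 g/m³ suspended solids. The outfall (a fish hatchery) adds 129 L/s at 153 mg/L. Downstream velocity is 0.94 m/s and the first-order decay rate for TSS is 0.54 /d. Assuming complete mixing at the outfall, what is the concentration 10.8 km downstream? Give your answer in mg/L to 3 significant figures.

129 L/s = 0.129 m³/s.
After complete mixing, C₀ = (0.129·153 + 0.69·3) / 0.819 = 26.63 mg/L.
Travel time t = 1.08e+04 m / 0.94 m/s = 1.149e+04 s = 0.133 d.
C = 26.63·exp(−0.54·0.133) = 26.63·0.9307 = 24.78 mg/L.

24.8 mg/L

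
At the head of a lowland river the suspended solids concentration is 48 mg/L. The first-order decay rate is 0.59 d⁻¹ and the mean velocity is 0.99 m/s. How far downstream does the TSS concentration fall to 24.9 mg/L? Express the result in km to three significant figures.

From C = C₀·e^(−kt), t = ln(C₀/C)/k = ln(48/24.9)/0.59 = 0.6563/0.59 = 1.112 d.
Distance = v·t = 0.99 m/s × 9.611e+04 s = 9.515e+04 m = 95.15 km.

95.2 km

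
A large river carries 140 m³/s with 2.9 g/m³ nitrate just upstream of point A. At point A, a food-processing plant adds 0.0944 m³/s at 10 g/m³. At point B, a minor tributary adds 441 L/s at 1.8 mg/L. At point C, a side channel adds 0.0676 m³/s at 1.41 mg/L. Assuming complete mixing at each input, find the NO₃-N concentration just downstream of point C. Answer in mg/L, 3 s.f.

After input A: C = (140·2.9 + 0.0944·10) / 140.1 = 2.905 mg/L.
441 L/s = 0.441 m³/s.
After input B: C = (140.1·2.905 + 0.441·1.8) / 140.5 = 2.901 mg/L.
After input C: C = (140.5·2.901 + 0.0676·1.41) / 140.6 = 2.901 mg/L.

2.90 mg/L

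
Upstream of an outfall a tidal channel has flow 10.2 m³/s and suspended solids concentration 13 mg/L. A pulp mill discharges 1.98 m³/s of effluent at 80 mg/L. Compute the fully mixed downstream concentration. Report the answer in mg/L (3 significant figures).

23.9 mg/L

Flow-weighted mixing gives C = (1.98·80 + 10.2·13) / (1.98 + 10.2) = 291/12.18 = 23.89 mg/L.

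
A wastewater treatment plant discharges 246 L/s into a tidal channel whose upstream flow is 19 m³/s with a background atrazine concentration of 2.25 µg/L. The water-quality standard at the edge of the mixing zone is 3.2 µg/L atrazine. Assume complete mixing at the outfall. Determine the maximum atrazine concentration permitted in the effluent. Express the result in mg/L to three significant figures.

246 L/s = 0.246 m³/s.
2.25 µg/L = 0.00225 mg/L.
3.2 µg/L = 0.0032 mg/L.
Mass balance: 0.0032·19.25 = 0.246·Cₑ + 19·0.00225.
Cₑ = (0.06159 − 0.04275) / 0.246 = 0.07657 mg/L.

0.0766 mg/L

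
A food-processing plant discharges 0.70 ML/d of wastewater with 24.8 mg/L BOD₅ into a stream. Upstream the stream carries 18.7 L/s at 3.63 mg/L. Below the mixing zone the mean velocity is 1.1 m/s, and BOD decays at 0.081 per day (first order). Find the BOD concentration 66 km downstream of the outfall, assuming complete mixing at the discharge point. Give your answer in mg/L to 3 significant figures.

9.48 mg/L

0.70 ML/d = 0.008102 m³/s.
18.7 L/s = 0.0187 m³/s.
After complete mixing, C₀ = (0.008102·24.8 + 0.0187·3.63) / 0.0268 = 10.03 mg/L.
Travel time t = 6.6e+04 m / 1.1 m/s = 6e+04 s = 0.6944 d.
C = 10.03·exp(−0.081·0.6944) = 10.03·0.9453 = 9.481 mg/L.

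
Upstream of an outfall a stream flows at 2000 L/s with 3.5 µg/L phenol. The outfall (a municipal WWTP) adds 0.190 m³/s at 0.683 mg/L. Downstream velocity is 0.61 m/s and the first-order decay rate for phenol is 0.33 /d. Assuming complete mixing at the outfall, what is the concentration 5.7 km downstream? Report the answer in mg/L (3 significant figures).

2000 L/s = 2 m³/s.
3.5 µg/L = 0.0035 mg/L.
After complete mixing, C₀ = (0.19·0.683 + 2·0.0035) / 2.19 = 0.06245 mg/L.
Travel time t = 5700 m / 0.61 m/s = 9344 s = 0.1082 d.
C = 0.06245·exp(−0.33·0.1082) = 0.06245·0.9649 = 0.06026 mg/L.

0.0603 mg/L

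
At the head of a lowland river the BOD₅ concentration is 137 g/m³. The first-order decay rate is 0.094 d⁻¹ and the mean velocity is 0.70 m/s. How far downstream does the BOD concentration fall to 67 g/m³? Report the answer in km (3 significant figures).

460 km

From C = C₀·e^(−kt), t = ln(C₀/C)/k = ln(137/67)/0.094 = 0.7153/0.094 = 7.609 d.
Distance = v·t = 0.70 m/s × 6.575e+05 s = 4.602e+05 m = 460.2 km.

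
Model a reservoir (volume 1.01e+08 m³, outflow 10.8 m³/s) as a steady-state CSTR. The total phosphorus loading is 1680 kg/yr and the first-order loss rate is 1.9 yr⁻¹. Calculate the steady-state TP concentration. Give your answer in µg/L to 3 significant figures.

Outflow Q = 10.8 m³/s × 3.156e+07 s/yr = 3.408e+08 m³/yr.
Steady-state CSTR mass balance: W = Q·C + k·V·C, so C = W/(Q + kV).
Q + kV = 3.408e+08 + 1.9·1.01e+08 = 5.327e+08 m³/yr.
C = 1680/5.327e+08 = 3.154e-06 kg/m³ = 0.003154 mg/L = 3.154 µg/L.

3.15 µg/L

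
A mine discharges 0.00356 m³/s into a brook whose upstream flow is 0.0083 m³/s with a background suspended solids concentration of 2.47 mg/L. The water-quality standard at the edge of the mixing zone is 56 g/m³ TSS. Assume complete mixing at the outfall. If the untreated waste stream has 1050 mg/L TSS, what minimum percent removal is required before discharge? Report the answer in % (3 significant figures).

82.8 %

Mass balance: 56·0.01186 = 0.00356·Cₑ + 0.0083·2.47.
Cₑ = (0.6642 − 0.0205) / 0.00356 = 180.8 mg/L.
Required removal = 1 − 180.8/1050 = 82.78 %.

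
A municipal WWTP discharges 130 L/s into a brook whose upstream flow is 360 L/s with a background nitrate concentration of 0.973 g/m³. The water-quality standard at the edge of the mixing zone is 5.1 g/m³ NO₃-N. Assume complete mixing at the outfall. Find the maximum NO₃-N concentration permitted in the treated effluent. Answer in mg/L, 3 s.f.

16.5 mg/L

130 L/s = 0.13 m³/s.
360 L/s = 0.36 m³/s.
Mass balance: 5.1·0.49 = 0.13·Cₑ + 0.36·0.973.
Cₑ = (2.499 − 0.3503) / 0.13 = 16.53 mg/L.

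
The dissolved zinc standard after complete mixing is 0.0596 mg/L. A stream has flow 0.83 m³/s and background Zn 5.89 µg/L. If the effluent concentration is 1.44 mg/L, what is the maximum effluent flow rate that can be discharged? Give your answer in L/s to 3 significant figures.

32.3 L/s

5.89 µg/L = 0.00589 mg/L.
Mass balance at complete mixing: C_std·(Q_w + Q_r) = Q_w·C_e + Q_r·C_b.
Rearranging, Q_w = Q_r·(C_std − C_b)/(C_e − C_std) = 0.83·(0.0596 − 0.00589) / (1.44 − 0.0596) = 0.03229 m³/s.
= 32.29 L/s.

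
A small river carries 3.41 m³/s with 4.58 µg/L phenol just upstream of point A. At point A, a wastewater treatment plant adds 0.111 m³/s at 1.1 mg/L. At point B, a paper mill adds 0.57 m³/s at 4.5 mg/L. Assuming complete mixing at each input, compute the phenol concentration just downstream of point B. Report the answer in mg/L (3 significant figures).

0.661 mg/L

4.58 µg/L = 0.00458 mg/L.
After input A: C = (3.41·0.00458 + 0.111·1.1) / 3.521 = 0.03911 mg/L.
After input B: C = (3.521·0.03911 + 0.57·4.5) / 4.091 = 0.6606 mg/L.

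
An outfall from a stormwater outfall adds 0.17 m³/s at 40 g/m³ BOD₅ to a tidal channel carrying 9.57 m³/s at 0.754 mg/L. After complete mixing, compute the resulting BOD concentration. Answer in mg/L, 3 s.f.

Flow-weighted mixing gives C = (0.17·40 + 9.57·0.754) / (0.17 + 9.57) = 14.02/9.74 = 1.439 mg/L.

1.44 mg/L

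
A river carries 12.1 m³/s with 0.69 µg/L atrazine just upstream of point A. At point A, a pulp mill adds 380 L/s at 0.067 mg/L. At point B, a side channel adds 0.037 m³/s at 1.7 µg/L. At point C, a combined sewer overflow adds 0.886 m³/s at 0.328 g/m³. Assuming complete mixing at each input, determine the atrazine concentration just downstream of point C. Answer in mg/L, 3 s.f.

0.69 µg/L = 0.00069 mg/L.
380 L/s = 0.38 m³/s.
After input A: C = (12.1·0.00069 + 0.38·0.067) / 12.48 = 0.002709 mg/L.
1.7 µg/L = 0.0017 mg/L.
After input B: C = (12.48·0.002709 + 0.037·0.0017) / 12.52 = 0.002706 mg/L.
After input C: C = (12.52·0.002706 + 0.886·0.328) / 13.4 = 0.02421 mg/L.

0.0242 mg/L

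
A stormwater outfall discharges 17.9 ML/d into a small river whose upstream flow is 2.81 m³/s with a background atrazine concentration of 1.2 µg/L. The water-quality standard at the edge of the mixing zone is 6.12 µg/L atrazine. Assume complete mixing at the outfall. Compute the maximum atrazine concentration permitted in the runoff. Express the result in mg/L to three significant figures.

17.9 ML/d = 0.2072 m³/s.
1.2 µg/L = 0.0012 mg/L.
6.12 µg/L = 0.00612 mg/L.
Mass balance: 0.00612·3.017 = 0.2072·Cₑ + 2.81·0.0012.
Cₑ = (0.01847 − 0.003372) / 0.2072 = 0.07285 mg/L.

0.0729 mg/L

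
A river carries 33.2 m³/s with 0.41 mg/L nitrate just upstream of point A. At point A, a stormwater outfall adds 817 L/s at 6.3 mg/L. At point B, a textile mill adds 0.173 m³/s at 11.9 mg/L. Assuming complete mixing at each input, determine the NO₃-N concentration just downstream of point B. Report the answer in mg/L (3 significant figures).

0.609 mg/L

817 L/s = 0.817 m³/s.
After input A: C = (33.2·0.41 + 0.817·6.3) / 34.02 = 0.5515 mg/L.
After input B: C = (34.02·0.5515 + 0.173·11.9) / 34.19 = 0.6089 mg/L.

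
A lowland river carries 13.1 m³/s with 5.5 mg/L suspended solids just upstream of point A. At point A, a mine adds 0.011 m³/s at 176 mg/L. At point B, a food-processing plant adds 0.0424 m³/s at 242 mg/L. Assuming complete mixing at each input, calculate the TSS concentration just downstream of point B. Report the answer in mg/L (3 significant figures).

6.40 mg/L

After input A: C = (13.1·5.5 + 0.011·176) / 13.11 = 5.643 mg/L.
After input B: C = (13.11·5.643 + 0.0424·242) / 13.15 = 6.405 mg/L.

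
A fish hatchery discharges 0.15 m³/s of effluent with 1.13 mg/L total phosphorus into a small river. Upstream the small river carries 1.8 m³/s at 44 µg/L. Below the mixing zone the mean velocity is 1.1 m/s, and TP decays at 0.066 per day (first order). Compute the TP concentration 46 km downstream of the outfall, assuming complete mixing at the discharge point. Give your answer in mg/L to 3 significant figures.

0.124 mg/L

44 µg/L = 0.044 mg/L.
After complete mixing, C₀ = (0.15·1.13 + 1.8·0.044) / 1.95 = 0.1275 mg/L.
Travel time t = 4.6e+04 m / 1.1 m/s = 4.182e+04 s = 0.484 d.
C = 0.1275·exp(−0.066·0.484) = 0.1275·0.9686 = 0.1235 mg/L.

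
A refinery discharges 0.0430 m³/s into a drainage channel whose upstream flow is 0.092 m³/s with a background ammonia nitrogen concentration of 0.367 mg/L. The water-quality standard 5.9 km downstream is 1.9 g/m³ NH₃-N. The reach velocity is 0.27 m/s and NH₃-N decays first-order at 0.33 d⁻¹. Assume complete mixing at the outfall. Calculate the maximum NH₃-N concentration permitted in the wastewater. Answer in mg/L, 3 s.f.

5.70 mg/L

Travel time to the compliance point: t = 5900/0.27 = 2.185e+04 s = 0.2529 d; decay factor exp(−0.33·0.2529) = 0.9199.
So the concentration just after mixing may be at most 1.9/0.9199 = 2.065 mg/L.
Mass balance: 2.065·0.135 = 0.043·Cₑ + 0.092·0.367.
Cₑ = (0.2788 − 0.03376) / 0.043 = 5.699 mg/L.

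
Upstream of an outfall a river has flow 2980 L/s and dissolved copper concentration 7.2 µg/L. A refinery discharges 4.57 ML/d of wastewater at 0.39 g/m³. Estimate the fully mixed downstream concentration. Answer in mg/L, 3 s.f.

0.0139 mg/L

4.57 ML/d = 0.05289 m³/s.
2980 L/s = 2.98 m³/s.
7.2 µg/L = 0.0072 mg/L.
Conservation of mass across the mixing zone: C = (0.05289·0.39 + 2.98·0.0072) / (0.05289 + 2.98) = 0.04208/3.033 = 0.01388 mg/L.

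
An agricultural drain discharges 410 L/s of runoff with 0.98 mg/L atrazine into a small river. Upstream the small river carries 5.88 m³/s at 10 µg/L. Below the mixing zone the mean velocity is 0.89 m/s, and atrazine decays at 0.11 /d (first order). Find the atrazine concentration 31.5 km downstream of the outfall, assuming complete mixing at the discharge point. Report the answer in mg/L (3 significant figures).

0.0700 mg/L

410 L/s = 0.41 m³/s.
10 µg/L = 0.01 mg/L.
After complete mixing, C₀ = (0.41·0.98 + 5.88·0.01) / 6.29 = 0.07323 mg/L.
Travel time t = 3.15e+04 m / 0.89 m/s = 3.539e+04 s = 0.4096 d.
C = 0.07323·exp(−0.11·0.4096) = 0.07323·0.9559 = 0.07 mg/L.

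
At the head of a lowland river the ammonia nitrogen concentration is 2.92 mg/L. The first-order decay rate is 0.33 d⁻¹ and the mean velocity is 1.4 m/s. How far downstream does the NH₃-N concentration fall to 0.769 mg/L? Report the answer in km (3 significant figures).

From C = C₀·e^(−kt), t = ln(C₀/C)/k = ln(2.92/0.769)/0.33 = 1.334/0.33 = 4.043 d.
Distance = v·t = 1.4 m/s × 3.493e+05 s = 4.891e+05 m = 489.1 km.

489 km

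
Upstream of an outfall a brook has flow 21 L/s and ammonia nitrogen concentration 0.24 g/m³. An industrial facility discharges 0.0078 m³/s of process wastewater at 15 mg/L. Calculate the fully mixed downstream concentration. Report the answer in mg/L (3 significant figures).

4.24 mg/L

21 L/s = 0.021 m³/s.
Flow-weighted mixing gives C = (0.0078·15 + 0.021·0.24) / (0.0078 + 0.021) = 0.122/0.0288 = 4.237 mg/L.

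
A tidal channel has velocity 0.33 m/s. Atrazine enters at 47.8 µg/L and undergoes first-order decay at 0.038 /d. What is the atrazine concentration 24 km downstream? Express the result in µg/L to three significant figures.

Travel time t = 24 km / 0.33 m/s = 2.4e+04/0.33 = 7.273e+04 s = 0.8418 d.
First-order decay: C = 47.8·exp(−0.038·0.8418) = 47.8·0.9685 = 46.3 µg/L.

46.3 µg/L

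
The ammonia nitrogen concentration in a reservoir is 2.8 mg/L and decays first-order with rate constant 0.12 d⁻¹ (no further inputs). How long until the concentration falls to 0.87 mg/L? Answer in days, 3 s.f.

9.74 d

t = ln(C₀/C)/k = ln(2.8/0.87)/0.12 = 1.169/0.12 = 9.741 d.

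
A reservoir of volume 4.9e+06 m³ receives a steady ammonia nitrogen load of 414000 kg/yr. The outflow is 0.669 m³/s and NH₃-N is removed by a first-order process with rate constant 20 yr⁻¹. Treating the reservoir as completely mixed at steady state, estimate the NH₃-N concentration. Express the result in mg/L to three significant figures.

Outflow Q = 0.669 m³/s × 3.156e+07 s/yr = 2.111e+07 m³/yr.
Steady-state CSTR mass balance: W = Q·C + k·V·C, so C = W/(Q + kV).
Q + kV = 2.111e+07 + 20·4.9e+06 = 1.191e+08 m³/yr.
C = 414000/1.191e+08 = 0.003476 kg/m³ = 3.476 mg/L.

3.48 mg/L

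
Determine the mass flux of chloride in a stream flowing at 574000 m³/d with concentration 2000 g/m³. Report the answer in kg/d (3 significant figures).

574000 m³/d = 6.644 m³/s.
Mass flux = Q·C = 6.644 m³/s × 2000 g/m³ = 1.329e+04 g/s.
= 1.329e+04 g/s × 86.4 = 1.148e+06 kg/d.

1.15e+06 kg/d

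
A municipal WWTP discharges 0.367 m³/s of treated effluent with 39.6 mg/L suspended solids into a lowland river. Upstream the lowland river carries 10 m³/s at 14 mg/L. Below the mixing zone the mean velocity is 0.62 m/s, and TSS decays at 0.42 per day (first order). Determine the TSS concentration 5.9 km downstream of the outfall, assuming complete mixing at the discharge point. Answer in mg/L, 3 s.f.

After complete mixing, C₀ = (0.367·39.6 + 10·14) / 10.37 = 14.91 mg/L.
Travel time t = 5900 m / 0.62 m/s = 9516 s = 0.1101 d.
C = 14.91·exp(−0.42·0.1101) = 14.91·0.9548 = 14.23 mg/L.

14.2 mg/L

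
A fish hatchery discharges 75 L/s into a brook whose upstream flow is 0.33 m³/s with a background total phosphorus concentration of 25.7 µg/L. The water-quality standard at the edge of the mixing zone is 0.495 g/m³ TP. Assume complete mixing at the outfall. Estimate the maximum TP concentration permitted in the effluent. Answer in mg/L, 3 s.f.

75 L/s = 0.075 m³/s.
25.7 µg/L = 0.0257 mg/L.
Mass balance: 0.495·0.405 = 0.075·Cₑ + 0.33·0.0257.
Cₑ = (0.2005 − 0.008481) / 0.075 = 2.56 mg/L.

2.56 mg/L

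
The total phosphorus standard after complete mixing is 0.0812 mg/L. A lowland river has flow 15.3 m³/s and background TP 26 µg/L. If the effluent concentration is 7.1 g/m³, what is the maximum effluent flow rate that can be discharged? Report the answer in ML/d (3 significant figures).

10.4 ML/d

26 µg/L = 0.026 mg/L.
Mass balance at complete mixing: C_std·(Q_w + Q_r) = Q_w·C_e + Q_r·C_b.
Rearranging, Q_w = Q_r·(C_std − C_b)/(C_e − C_std) = 15.3·(0.0812 − 0.026) / (7.1 − 0.0812) = 0.1203 m³/s.
= 10.4 ML/d.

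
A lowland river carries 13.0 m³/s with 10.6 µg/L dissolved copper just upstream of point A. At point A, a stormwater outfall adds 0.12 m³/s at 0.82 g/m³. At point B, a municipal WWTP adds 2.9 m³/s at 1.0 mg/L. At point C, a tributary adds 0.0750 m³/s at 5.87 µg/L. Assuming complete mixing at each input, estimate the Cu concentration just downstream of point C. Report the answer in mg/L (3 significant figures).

0.195 mg/L

10.6 µg/L = 0.0106 mg/L.
After input A: C = (13·0.0106 + 0.12·0.82) / 13.12 = 0.018 mg/L.
After input B: C = (13.12·0.018 + 2.9·1) / 16.02 = 0.1958 mg/L.
5.87 µg/L = 0.00587 mg/L.
After input C: C = (16.02·0.1958 + 0.075·0.00587) / 16.09 = 0.1949 mg/L.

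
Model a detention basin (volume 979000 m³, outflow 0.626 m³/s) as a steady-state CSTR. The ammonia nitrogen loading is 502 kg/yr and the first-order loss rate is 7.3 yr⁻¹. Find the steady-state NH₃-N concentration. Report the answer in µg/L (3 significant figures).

18.7 µg/L

Outflow Q = 0.626 m³/s × 3.156e+07 s/yr = 1.976e+07 m³/yr.
Steady-state CSTR mass balance: W = Q·C + k·V·C, so C = W/(Q + kV).
Q + kV = 1.976e+07 + 7.3·979000 = 2.69e+07 m³/yr.
C = 502/2.69e+07 = 1.866e-05 kg/m³ = 0.01866 mg/L = 18.66 µg/L.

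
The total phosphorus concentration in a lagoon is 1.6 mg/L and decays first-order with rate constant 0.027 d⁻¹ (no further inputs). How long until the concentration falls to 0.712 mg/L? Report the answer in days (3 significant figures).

30.0 d

t = ln(C₀/C)/k = ln(1.6/0.712)/0.027 = 0.8097/0.027 = 29.99 d.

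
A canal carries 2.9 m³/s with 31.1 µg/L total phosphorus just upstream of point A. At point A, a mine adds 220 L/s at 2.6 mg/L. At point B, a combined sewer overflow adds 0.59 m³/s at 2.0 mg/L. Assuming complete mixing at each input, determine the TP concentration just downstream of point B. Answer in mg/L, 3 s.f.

0.497 mg/L

31.1 µg/L = 0.0311 mg/L.
220 L/s = 0.22 m³/s.
After input A: C = (2.9·0.0311 + 0.22·2.6) / 3.12 = 0.2122 mg/L.
After input B: C = (3.12·0.2122 + 0.59·2) / 3.71 = 0.4965 mg/L.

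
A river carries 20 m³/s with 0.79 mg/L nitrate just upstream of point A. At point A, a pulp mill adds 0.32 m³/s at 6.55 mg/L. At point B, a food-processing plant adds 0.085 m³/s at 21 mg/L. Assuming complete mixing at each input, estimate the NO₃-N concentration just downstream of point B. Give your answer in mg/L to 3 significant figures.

0.965 mg/L

After input A: C = (20·0.79 + 0.32·6.55) / 20.32 = 0.8807 mg/L.
After input B: C = (20.32·0.8807 + 0.085·21) / 20.41 = 0.9645 mg/L.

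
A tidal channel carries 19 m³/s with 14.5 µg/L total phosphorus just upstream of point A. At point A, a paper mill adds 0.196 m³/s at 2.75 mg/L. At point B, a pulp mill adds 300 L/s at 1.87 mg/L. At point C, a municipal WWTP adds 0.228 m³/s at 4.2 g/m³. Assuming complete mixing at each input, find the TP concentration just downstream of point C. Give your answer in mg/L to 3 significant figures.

0.118 mg/L

14.5 µg/L = 0.0145 mg/L.
After input A: C = (19·0.0145 + 0.196·2.75) / 19.2 = 0.04243 mg/L.
300 L/s = 0.3 m³/s.
After input B: C = (19.2·0.04243 + 0.3·1.87) / 19.5 = 0.07055 mg/L.
After input C: C = (19.5·0.07055 + 0.228·4.2) / 19.72 = 0.1183 mg/L.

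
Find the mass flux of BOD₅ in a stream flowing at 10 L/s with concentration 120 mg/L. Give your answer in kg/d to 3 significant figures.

10 L/s = 0.01 m³/s.
Mass flux = Q·C = 0.01 m³/s × 120 g/m³ = 1.2 g/s.
= 1.2 g/s × 86.4 = 103.7 kg/d.

104 kg/d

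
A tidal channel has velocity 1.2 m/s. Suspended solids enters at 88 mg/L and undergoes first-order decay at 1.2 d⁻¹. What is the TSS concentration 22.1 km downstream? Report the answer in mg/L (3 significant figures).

68.1 mg/L

Travel time t = 22.1 km / 1.2 m/s = 2.21e+04/1.2 = 1.842e+04 s = 0.2132 d.
First-order decay: C = 88·exp(−1.2·0.2132) = 88·0.7743 = 68.14 mg/L.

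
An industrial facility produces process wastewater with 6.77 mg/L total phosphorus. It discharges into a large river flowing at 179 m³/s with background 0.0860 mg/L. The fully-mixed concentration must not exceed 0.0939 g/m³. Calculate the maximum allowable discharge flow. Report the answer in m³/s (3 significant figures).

0.212 m³/s

Mass balance at complete mixing: C_std·(Q_w + Q_r) = Q_w·C_e + Q_r·C_b.
Rearranging, Q_w = Q_r·(C_std − C_b)/(C_e − C_std) = 179·(0.0939 − 0.086) / (6.77 − 0.0939) = 0.2118 m³/s.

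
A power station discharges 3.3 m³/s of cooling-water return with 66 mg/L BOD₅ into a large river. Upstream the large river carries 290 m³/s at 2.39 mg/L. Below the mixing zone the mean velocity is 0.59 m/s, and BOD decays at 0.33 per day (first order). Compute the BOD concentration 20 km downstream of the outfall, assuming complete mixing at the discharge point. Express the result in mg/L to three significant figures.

2.73 mg/L

After complete mixing, C₀ = (3.3·66 + 290·2.39) / 293.3 = 3.106 mg/L.
Travel time t = 2e+04 m / 0.59 m/s = 3.39e+04 s = 0.3923 d.
C = 3.106·exp(−0.33·0.3923) = 3.106·0.8786 = 2.729 mg/L.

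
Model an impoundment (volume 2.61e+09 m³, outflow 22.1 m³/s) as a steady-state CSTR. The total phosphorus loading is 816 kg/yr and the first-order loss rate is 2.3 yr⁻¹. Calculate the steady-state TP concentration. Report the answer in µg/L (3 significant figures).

0.122 µg/L

Outflow Q = 22.1 m³/s × 3.156e+07 s/yr = 6.974e+08 m³/yr.
Steady-state CSTR mass balance: W = Q·C + k·V·C, so C = W/(Q + kV).
Q + kV = 6.974e+08 + 2.3·2.61e+09 = 6.7e+09 m³/yr.
C = 816/6.7e+09 = 1.218e-07 kg/m³ = 0.0001218 mg/L = 0.1218 µg/L.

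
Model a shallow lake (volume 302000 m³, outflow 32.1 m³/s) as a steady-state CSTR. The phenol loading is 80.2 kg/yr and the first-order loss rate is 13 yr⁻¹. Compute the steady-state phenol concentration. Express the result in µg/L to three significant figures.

0.0789 µg/L

Outflow Q = 32.1 m³/s × 3.156e+07 s/yr = 1.013e+09 m³/yr.
Steady-state CSTR mass balance: W = Q·C + k·V·C, so C = W/(Q + kV).
Q + kV = 1.013e+09 + 13·302000 = 1.017e+09 m³/yr.
C = 80.2/1.017e+09 = 7.887e-08 kg/m³ = 7.887e-05 mg/L = 0.07887 µg/L.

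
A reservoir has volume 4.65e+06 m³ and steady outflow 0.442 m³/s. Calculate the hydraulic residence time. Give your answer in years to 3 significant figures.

0.333 yr

Q = 0.442 m³/s × 3.156e+07 s/yr = 1.395e+07 m³/yr.
Hydraulic residence time τ = V/Q = 4.65e+06/1.395e+07 = 0.3334 yr.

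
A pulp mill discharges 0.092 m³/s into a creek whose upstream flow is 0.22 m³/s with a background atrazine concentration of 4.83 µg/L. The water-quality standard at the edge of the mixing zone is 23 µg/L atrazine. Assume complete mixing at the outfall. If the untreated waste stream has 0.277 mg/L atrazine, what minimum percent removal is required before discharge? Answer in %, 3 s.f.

76.0 %

4.83 µg/L = 0.00483 mg/L.
23 µg/L = 0.023 mg/L.
Mass balance: 0.023·0.312 = 0.092·Cₑ + 0.22·0.00483.
Cₑ = (0.007176 − 0.001063) / 0.092 = 0.06645 mg/L.
Required removal = 1 − 0.06645/0.277 = 76.01 %.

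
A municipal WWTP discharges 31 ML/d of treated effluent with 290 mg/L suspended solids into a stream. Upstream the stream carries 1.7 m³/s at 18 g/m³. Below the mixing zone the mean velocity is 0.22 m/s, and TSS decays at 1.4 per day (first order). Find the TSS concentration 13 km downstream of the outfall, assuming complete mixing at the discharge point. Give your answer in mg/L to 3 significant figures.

31 ML/d = 0.3588 m³/s.
After complete mixing, C₀ = (0.3588·290 + 1.7·18) / 2.059 = 65.4 mg/L.
Travel time t = 1.3e+04 m / 0.22 m/s = 5.909e+04 s = 0.6839 d.
C = 65.4·exp(−1.4·0.6839) = 65.4·0.3839 = 25.11 mg/L.

25.1 mg/L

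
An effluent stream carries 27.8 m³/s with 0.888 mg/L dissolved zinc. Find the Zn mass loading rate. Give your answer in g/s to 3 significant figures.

24.7 g/s

Mass flux = Q·C = 27.8 m³/s × 0.888 g/m³ = 24.69 g/s.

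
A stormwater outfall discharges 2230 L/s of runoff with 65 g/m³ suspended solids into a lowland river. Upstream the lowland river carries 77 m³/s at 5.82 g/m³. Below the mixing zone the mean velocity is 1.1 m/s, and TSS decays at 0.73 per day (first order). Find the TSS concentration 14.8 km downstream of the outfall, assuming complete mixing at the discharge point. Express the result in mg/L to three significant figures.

2230 L/s = 2.23 m³/s.
After complete mixing, C₀ = (2.23·65 + 77·5.82) / 79.23 = 7.486 mg/L.
Travel time t = 1.48e+04 m / 1.1 m/s = 1.345e+04 s = 0.1557 d.
C = 7.486·exp(−0.73·0.1557) = 7.486·0.8925 = 6.681 mg/L.

6.68 mg/L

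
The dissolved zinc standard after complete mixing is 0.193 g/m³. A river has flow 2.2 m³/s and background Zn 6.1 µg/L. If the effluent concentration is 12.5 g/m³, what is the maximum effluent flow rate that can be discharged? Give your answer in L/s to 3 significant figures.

6.1 µg/L = 0.0061 mg/L.
Mass balance at complete mixing: C_std·(Q_w + Q_r) = Q_w·C_e + Q_r·C_b.
Rearranging, Q_w = Q_r·(C_std − C_b)/(C_e − C_std) = 2.2·(0.193 − 0.0061) / (12.5 − 0.193) = 0.03341 m³/s.
= 33.41 L/s.

33.4 L/s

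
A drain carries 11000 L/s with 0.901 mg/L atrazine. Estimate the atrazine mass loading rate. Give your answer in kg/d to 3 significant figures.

11000 L/s = 11 m³/s.
Mass flux = Q·C = 11 m³/s × 0.901 g/m³ = 9.911 g/s.
= 9.911 g/s × 86.4 = 856.3 kg/d.

856 kg/d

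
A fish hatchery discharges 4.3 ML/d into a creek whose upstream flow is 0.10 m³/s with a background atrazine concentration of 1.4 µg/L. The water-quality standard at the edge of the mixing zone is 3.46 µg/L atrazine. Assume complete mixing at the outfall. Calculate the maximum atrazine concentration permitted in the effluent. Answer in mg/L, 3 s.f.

0.00760 mg/L

4.3 ML/d = 0.04977 m³/s.
1.4 µg/L = 0.0014 mg/L.
3.46 µg/L = 0.00346 mg/L.
Mass balance: 0.00346·0.1498 = 0.04977·Cₑ + 0.1·0.0014.
Cₑ = (0.0005182 − 0.00014) / 0.04977 = 0.007599 mg/L.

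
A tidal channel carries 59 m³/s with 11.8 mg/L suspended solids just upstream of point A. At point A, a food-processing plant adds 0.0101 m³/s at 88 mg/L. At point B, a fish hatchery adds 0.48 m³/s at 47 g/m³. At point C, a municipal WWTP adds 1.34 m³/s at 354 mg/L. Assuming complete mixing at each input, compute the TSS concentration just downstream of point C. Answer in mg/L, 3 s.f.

After input A: C = (59·11.8 + 0.0101·88) / 59.01 = 11.81 mg/L.
After input B: C = (59.01·11.81 + 0.48·47) / 59.49 = 12.1 mg/L.
After input C: C = (59.49·12.1 + 1.34·354) / 60.83 = 19.63 mg/L.

19.6 mg/L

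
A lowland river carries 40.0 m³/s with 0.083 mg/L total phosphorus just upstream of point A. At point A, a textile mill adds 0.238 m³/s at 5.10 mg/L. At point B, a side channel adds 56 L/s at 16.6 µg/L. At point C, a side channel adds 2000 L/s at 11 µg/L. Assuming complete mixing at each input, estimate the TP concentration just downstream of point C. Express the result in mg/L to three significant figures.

0.108 mg/L

After input A: C = (40·0.083 + 0.238·5.1) / 40.24 = 0.1127 mg/L.
56 L/s = 0.056 m³/s.
16.6 µg/L = 0.0166 mg/L.
After input B: C = (40.24·0.1127 + 0.056·0.0166) / 40.29 = 0.1125 mg/L.
2000 L/s = 2 m³/s.
11 µg/L = 0.011 mg/L.
After input C: C = (40.29·0.1125 + 2·0.011) / 42.29 = 0.1077 mg/L.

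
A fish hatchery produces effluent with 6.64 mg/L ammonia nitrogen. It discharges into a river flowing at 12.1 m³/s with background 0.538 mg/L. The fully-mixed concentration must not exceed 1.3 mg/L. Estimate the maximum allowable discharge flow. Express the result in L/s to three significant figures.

1730 L/s

Mass balance at complete mixing: C_std·(Q_w + Q_r) = Q_w·C_e + Q_r·C_b.
Rearranging, Q_w = Q_r·(C_std − C_b)/(C_e − C_std) = 12.1·(1.3 − 0.538) / (6.64 − 1.3) = 1.727 m³/s.
= 1727 L/s.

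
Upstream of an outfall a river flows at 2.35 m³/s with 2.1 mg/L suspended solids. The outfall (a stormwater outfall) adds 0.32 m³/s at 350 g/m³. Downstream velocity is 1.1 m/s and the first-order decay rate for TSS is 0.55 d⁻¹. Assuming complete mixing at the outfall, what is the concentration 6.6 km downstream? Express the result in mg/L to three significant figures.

42.2 mg/L

After complete mixing, C₀ = (0.32·350 + 2.35·2.1) / 2.67 = 43.8 mg/L.
Travel time t = 6600 m / 1.1 m/s = 6000 s = 0.06944 d.
C = 43.8·exp(−0.55·0.06944) = 43.8·0.9625 = 42.15 mg/L.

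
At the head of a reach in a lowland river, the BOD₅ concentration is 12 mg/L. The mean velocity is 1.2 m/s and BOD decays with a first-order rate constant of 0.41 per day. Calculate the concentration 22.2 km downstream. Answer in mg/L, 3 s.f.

11.0 mg/L

Travel time t = 22.2 km / 1.2 m/s = 2.22e+04/1.2 = 1.85e+04 s = 0.2141 d.
First-order decay: C = 12·exp(−0.41·0.2141) = 12·0.916 = 10.99 mg/L.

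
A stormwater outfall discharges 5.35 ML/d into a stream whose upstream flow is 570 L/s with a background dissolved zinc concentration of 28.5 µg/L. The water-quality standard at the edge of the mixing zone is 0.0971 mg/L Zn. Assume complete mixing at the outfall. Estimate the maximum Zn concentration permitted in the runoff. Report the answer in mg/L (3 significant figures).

5.35 ML/d = 0.06192 m³/s.
570 L/s = 0.57 m³/s.
28.5 µg/L = 0.0285 mg/L.
Mass balance: 0.0971·0.6319 = 0.06192·Cₑ + 0.57·0.0285.
Cₑ = (0.06136 − 0.01625) / 0.06192 = 0.7286 mg/L.

0.729 mg/L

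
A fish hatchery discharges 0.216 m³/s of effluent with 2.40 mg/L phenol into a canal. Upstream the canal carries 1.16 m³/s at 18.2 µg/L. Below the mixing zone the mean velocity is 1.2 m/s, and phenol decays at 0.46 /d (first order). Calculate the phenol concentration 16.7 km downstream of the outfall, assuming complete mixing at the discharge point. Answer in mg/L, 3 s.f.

0.364 mg/L

18.2 µg/L = 0.0182 mg/L.
After complete mixing, C₀ = (0.216·2.4 + 1.16·0.0182) / 1.376 = 0.3921 mg/L.
Travel time t = 1.67e+04 m / 1.2 m/s = 1.392e+04 s = 0.1611 d.
C = 0.3921·exp(−0.46·0.1611) = 0.3921·0.9286 = 0.3641 mg/L.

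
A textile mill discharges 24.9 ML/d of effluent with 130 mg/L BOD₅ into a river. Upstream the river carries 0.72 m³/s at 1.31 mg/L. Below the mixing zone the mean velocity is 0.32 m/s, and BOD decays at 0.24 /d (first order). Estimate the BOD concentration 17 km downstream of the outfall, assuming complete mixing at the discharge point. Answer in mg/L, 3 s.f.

32.9 mg/L

24.9 ML/d = 0.2882 m³/s.
After complete mixing, C₀ = (0.2882·130 + 0.72·1.31) / 1.008 = 38.1 mg/L.
Travel time t = 1.7e+04 m / 0.32 m/s = 5.312e+04 s = 0.6149 d.
C = 38.1·exp(−0.24·0.6149) = 38.1·0.8628 = 32.87 mg/L.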